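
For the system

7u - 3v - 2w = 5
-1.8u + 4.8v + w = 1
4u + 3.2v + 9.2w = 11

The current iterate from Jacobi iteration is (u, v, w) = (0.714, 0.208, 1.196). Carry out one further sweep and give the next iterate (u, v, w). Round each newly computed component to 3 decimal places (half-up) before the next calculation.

One sweep:
  u = (5 - (-3)·0.208 - (-2)·1.196) / (7) = 1.145
  v = (1 - (-1.8)·0.714 - (1)·1.196) / (4.8) = 0.227
  w = (11 - (4)·0.714 - (3.2)·0.208) / (9.2) = 0.813

(1.145, 0.227, 0.813)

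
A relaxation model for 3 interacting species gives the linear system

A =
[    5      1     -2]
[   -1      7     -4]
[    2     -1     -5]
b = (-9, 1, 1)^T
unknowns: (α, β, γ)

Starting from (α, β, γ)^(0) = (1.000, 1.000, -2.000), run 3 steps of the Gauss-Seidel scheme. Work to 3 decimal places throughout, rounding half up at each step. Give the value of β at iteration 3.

Iteration 1:
  α = (-9 - (1)·1.000 - (-2)·-2.000) / (5) = -2.800
  β = (1 - (-1)·-2.800 - (-4)·-2.000) / (7) = -1.400
  γ = (1 - (2)·-2.800 - (-1)·-1.400) / (-5) = -1.040
Iteration 2:
  α = (-9 - (1)·-1.400 - (-2)·-1.040) / (5) = -1.936
  β = (1 - (-1)·-1.936 - (-4)·-1.040) / (7) = -0.728
  γ = (1 - (2)·-1.936 - (-1)·-0.728) / (-5) = -0.829
Iteration 3:
  α = (-9 - (1)·-0.728 - (-2)·-0.829) / (5) = -1.986
  β = (1 - (-1)·-1.986 - (-4)·-0.829) / (7) = -0.615
  γ = (1 - (2)·-1.986 - (-1)·-0.615) / (-5) = -0.871

-0.615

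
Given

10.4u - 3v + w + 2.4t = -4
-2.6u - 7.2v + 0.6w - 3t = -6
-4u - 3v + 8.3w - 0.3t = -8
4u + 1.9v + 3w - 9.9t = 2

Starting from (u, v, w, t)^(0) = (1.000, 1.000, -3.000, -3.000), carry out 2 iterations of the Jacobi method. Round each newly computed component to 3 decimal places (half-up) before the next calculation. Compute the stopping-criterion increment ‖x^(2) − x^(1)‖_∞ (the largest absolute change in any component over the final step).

Iteration 1:
  u = (-4 - (-3)·1.000 - (1)·-3.000 - (2.4)·-3.000) / (10.4) = 0.885
  v = (-6 - (-2.6)·1.000 - (0.6)·-3.000 - (-3)·-3.000) / (-7.2) = 1.472
  w = (-8 - (-4)·1.000 - (-3)·1.000 - (-0.3)·-3.000) / (8.3) = -0.229
  t = (2 - (4)·1.000 - (1.9)·1.000 - (3)·-3.000) / (-9.9) = -0.515
Iteration 2:
  u = (-4 - (-3)·1.472 - (1)·-0.229 - (2.4)·-0.515) / (10.4) = 0.181
  v = (-6 - (-2.6)·0.885 - (0.6)·-0.229 - (-3)·-0.515) / (-7.2) = 0.709
  w = (-8 - (-4)·0.885 - (-3)·1.472 - (-0.3)·-0.515) / (8.3) = -0.024
  t = (2 - (4)·0.885 - (1.9)·1.472 - (3)·-0.229) / (-9.9) = 0.369
Change: (-0.704, -0.763, 0.205, 0.884) → max |·| = 0.884

0.884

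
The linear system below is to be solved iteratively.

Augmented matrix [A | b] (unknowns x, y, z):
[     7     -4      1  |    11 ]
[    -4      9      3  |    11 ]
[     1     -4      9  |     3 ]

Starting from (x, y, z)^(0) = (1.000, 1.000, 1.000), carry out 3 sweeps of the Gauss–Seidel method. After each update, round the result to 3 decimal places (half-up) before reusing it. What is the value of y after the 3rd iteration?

2.053

Iteration 1:
  x = (11 - (-4)·1.000 - (1)·1.000) / (7) = 2.000
  y = (11 - (-4)·2.000 - (3)·1.000) / (9) = 1.778
  z = (3 - (1)·2.000 - (-4)·1.778) / (9) = 0.901
Iteration 2:
  x = (11 - (-4)·1.778 - (1)·0.901) / (7) = 2.459
  y = (11 - (-4)·2.459 - (3)·0.901) / (9) = 2.015
  z = (3 - (1)·2.459 - (-4)·2.015) / (9) = 0.956
Iteration 3:
  x = (11 - (-4)·2.015 - (1)·0.956) / (7) = 2.586
  y = (11 - (-4)·2.586 - (3)·0.956) / (9) = 2.053
  z = (3 - (1)·2.586 - (-4)·2.053) / (9) = 0.958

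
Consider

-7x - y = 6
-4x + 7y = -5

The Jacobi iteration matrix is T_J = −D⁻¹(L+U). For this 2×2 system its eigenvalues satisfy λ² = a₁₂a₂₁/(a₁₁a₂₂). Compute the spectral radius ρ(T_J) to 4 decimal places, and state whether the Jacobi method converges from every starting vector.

a₁₂a₂₁/(a₁₁a₂₂) = (-1)·(-4) / ((-7)·(7)) = -0.081633
ρ = √|-0.081633| = √0.081633 = 0.2857
ρ < 1, so Jacobi converges

0.2857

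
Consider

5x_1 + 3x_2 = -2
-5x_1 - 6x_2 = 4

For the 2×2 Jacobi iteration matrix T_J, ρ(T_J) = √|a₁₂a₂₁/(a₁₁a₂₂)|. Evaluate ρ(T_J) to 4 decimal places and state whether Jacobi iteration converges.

a₁₂a₂₁/(a₁₁a₂₂) = (3)·(-5) / ((5)·(-6)) = 0.500000
ρ = √|0.500000| = √0.500000 = 0.7071
ρ < 1, so Jacobi converges

0.7071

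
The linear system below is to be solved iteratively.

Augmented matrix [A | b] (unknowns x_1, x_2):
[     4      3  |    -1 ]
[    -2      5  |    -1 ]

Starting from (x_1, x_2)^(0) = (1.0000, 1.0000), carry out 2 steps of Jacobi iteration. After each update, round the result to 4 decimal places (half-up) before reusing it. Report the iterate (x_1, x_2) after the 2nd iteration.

(-0.4000, -0.6000)

Iteration 1:
  x_1 = (-1 - (3)·1.0000) / (4) = -1.0000
  x_2 = (-1 - (-2)·1.0000) / (5) = 0.2000
Iteration 2:
  x_1 = (-1 - (3)·0.2000) / (4) = -0.4000
  x_2 = (-1 - (-2)·-1.0000) / (5) = -0.6000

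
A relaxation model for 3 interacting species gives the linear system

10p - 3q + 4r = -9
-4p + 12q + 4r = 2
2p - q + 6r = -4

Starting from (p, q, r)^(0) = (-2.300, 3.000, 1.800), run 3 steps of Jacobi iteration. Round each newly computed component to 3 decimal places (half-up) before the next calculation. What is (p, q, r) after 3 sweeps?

(-0.731, -0.124, -0.212)

Iteration 1:
  p = (-9 - (-3)·3.000 - (4)·1.800) / (10) = -0.720
  q = (2 - (-4)·-2.300 - (4)·1.800) / (12) = -1.200
  r = (-4 - (2)·-2.300 - (-1)·3.000) / (6) = 0.600
Iteration 2:
  p = (-9 - (-3)·-1.200 - (4)·0.600) / (10) = -1.500
  q = (2 - (-4)·-0.720 - (4)·0.600) / (12) = -0.273
  r = (-4 - (2)·-0.720 - (-1)·-1.200) / (6) = -0.627
Iteration 3:
  p = (-9 - (-3)·-0.273 - (4)·-0.627) / (10) = -0.731
  q = (2 - (-4)·-1.500 - (4)·-0.627) / (12) = -0.124
  r = (-4 - (2)·-1.500 - (-1)·-0.273) / (6) = -0.212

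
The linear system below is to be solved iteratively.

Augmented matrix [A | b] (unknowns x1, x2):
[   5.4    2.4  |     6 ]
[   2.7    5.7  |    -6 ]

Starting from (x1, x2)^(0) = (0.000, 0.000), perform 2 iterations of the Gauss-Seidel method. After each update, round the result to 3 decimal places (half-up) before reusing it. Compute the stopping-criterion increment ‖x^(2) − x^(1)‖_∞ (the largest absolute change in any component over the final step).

Iteration 1:
  x1 = (6 - (2.4)·0.000) / (5.4) = 1.111
  x2 = (-6 - (2.7)·1.111) / (5.7) = -1.579
Iteration 2:
  x1 = (6 - (2.4)·-1.579) / (5.4) = 1.813
  x2 = (-6 - (2.7)·1.813) / (5.7) = -1.911
Change: (0.702, -0.332) → max |·| = 0.702

0.702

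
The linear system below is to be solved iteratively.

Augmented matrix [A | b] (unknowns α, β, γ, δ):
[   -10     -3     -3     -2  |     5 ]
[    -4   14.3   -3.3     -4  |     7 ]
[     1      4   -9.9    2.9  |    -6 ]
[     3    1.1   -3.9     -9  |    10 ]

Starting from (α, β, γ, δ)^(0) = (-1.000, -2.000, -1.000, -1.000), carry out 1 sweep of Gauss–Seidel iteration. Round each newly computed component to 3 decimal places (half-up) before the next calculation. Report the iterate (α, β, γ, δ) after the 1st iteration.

Iteration 1:
  α = (5 - (-3)·-2.000 - (-3)·-1.000 - (-2)·-1.000) / (-10) = 0.600
  β = (7 - (-4)·0.600 - (-3.3)·-1.000 - (-4)·-1.000) / (14.3) = 0.147
  γ = (-6 - (1)·0.600 - (4)·0.147 - (2.9)·-1.000) / (-9.9) = 0.433
  δ = (10 - (3)·0.600 - (1.1)·0.147 - (-3.9)·0.433) / (-9) = -1.081

(0.600, 0.147, 0.433, -1.081)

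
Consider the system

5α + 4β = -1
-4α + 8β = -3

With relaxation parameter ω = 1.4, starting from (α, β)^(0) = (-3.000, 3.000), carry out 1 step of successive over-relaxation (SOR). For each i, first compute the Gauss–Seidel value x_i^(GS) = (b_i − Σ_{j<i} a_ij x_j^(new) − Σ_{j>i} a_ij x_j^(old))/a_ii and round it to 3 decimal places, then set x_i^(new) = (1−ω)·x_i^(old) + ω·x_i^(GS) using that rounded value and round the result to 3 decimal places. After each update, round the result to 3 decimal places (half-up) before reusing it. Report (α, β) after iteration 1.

(-2.440, -3.433)

Iteration 1:
  α: GS value = (-1 - (4)·3.000) / (5) = -2.600;  α ← (1−ω)·-3.000 + ω·-2.600 = -2.440
  β: GS value = (-3 - (-4)·-2.440) / (8) = -1.595;  β ← (1−ω)·3.000 + ω·-1.595 = -3.433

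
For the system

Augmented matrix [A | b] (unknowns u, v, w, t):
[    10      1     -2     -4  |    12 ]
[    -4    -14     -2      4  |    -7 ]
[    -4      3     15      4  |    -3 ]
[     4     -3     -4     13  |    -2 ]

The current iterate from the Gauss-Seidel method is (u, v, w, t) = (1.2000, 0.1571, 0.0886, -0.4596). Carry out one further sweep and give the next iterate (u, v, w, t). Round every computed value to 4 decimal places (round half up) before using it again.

One sweep:
  u = (12 - (1)·0.1571 - (-2)·0.0886 - (-4)·-0.4596) / (10) = 1.0182
  v = (-7 - (-4)·1.0182 - (-2)·0.0886 - (4)·-0.4596) / (-14) = 0.0651
  w = (-3 - (-4)·1.0182 - (3)·0.0651 - (4)·-0.4596) / (15) = 0.1811
  t = (-2 - (4)·1.0182 - (-3)·0.0651 - (-4)·0.1811) / (13) = -0.3964

(1.0182, 0.0651, 0.1811, -0.3964)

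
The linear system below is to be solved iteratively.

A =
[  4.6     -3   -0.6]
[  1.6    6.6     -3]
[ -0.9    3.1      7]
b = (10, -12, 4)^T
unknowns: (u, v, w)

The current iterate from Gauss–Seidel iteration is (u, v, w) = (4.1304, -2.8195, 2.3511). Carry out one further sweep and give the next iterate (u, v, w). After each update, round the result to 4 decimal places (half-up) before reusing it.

One sweep:
  u = (10 - (-3)·-2.8195 - (-0.6)·2.3511) / (4.6) = 0.6418
  v = (-12 - (1.6)·0.6418 - (-3)·2.3511) / (6.6) = -0.9051
  w = (4 - (-0.9)·0.6418 - (3.1)·-0.9051) / (7) = 1.0548

(0.6418, -0.9051, 1.0548)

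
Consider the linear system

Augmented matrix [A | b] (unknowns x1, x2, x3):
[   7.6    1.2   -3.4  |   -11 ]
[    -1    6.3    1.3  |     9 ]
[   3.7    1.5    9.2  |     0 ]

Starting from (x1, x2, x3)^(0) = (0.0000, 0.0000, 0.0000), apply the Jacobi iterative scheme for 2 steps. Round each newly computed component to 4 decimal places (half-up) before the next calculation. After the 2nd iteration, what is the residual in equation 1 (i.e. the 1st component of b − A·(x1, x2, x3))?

1.4628

Iteration 1:
  x1 = (-11 - (1.2)·0.0000 - (-3.4)·0.0000) / (7.6) = -1.4474
  x2 = (9 - (-1)·0.0000 - (1.3)·0.0000) / (6.3) = 1.4286
  x3 = (0 - (3.7)·0.0000 - (1.5)·0.0000) / (9.2) = 0.0000
Iteration 2:
  x1 = (-11 - (1.2)·1.4286 - (-3.4)·0.0000) / (7.6) = -1.6729
  x2 = (9 - (-1)·-1.4474 - (1.3)·0.0000) / (6.3) = 1.1988
  x3 = (0 - (3.7)·-1.4474 - (1.5)·1.4286) / (9.2) = 0.3492
Residual b − A·x = (1.4628, -0.6793, 1.1789)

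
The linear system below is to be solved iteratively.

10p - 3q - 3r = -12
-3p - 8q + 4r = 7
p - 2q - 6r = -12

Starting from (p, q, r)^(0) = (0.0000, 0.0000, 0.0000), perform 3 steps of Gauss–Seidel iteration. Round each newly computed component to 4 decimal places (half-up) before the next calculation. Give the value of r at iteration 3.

Iteration 1:
  p = (-12 - (-3)·0.0000 - (-3)·0.0000) / (10) = -1.2000
  q = (7 - (-3)·-1.2000 - (4)·0.0000) / (-8) = -0.4250
  r = (-12 - (1)·-1.2000 - (-2)·-0.4250) / (-6) = 1.9417
Iteration 2:
  p = (-12 - (-3)·-0.4250 - (-3)·1.9417) / (10) = -0.7450
  q = (7 - (-3)·-0.7450 - (4)·1.9417) / (-8) = 0.3752
  r = (-12 - (1)·-0.7450 - (-2)·0.3752) / (-6) = 1.7508
Iteration 3:
  p = (-12 - (-3)·0.3752 - (-3)·1.7508) / (10) = -0.5622
  q = (7 - (-3)·-0.5622 - (4)·1.7508) / (-8) = 0.2112
  r = (-12 - (1)·-0.5622 - (-2)·0.2112) / (-6) = 1.8359

1.8359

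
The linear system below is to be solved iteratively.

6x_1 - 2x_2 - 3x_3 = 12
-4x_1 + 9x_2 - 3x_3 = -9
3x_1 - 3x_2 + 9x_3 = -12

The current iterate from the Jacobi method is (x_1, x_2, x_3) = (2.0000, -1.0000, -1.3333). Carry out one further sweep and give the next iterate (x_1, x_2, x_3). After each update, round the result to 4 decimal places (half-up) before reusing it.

(1.0000, -0.5555, -2.3333)

One sweep:
  x_1 = (12 - (-2)·-1.0000 - (-3)·-1.3333) / (6) = 1.0000
  x_2 = (-9 - (-4)·2.0000 - (-3)·-1.3333) / (9) = -0.5555
  x_3 = (-12 - (3)·2.0000 - (-3)·-1.0000) / (9) = -2.3333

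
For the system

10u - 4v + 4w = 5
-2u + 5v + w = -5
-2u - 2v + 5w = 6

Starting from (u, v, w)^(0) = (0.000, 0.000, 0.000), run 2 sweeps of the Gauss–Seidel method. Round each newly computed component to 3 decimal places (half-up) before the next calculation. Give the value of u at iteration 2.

-0.252

Iteration 1:
  u = (5 - (-4)·0.000 - (4)·0.000) / (10) = 0.500
  v = (-5 - (-2)·0.500 - (1)·0.000) / (5) = -0.800
  w = (6 - (-2)·0.500 - (-2)·-0.800) / (5) = 1.080
Iteration 2:
  u = (5 - (-4)·-0.800 - (4)·1.080) / (10) = -0.252
  v = (-5 - (-2)·-0.252 - (1)·1.080) / (5) = -1.317
  w = (6 - (-2)·-0.252 - (-2)·-1.317) / (5) = 0.572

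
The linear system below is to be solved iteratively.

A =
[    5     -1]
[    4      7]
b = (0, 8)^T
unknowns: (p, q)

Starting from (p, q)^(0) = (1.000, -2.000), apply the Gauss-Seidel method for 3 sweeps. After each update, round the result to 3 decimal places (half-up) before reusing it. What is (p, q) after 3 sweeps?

(0.197, 1.030)

Iteration 1:
  p = (0 - (-1)·-2.000) / (5) = -0.400
  q = (8 - (4)·-0.400) / (7) = 1.371
Iteration 2:
  p = (0 - (-1)·1.371) / (5) = 0.274
  q = (8 - (4)·0.274) / (7) = 0.986
Iteration 3:
  p = (0 - (-1)·0.986) / (5) = 0.197
  q = (8 - (4)·0.197) / (7) = 1.030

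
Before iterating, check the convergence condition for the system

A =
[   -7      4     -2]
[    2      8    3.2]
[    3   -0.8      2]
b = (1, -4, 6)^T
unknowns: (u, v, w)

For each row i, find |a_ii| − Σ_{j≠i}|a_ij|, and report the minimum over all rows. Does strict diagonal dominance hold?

row 1: |-7| − (4+2) = 1
row 2: |8| − (2+3.2) = 2.8
row 3: |2| − (3+0.8) = -1.8
minimum over rows = -1.8 → not strictly diagonally dominant

-1.8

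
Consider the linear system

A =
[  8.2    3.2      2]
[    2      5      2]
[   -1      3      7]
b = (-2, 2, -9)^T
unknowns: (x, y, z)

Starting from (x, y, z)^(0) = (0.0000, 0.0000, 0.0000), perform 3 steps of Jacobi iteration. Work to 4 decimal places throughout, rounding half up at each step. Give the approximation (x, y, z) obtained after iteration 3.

Iteration 1:
  x = (-2 - (3.2)·0.0000 - (2)·0.0000) / (8.2) = -0.2439
  y = (2 - (2)·0.0000 - (2)·0.0000) / (5) = 0.4000
  z = (-9 - (-1)·0.0000 - (3)·0.0000) / (7) = -1.2857
Iteration 2:
  x = (-2 - (3.2)·0.4000 - (2)·-1.2857) / (8.2) = -0.0864
  y = (2 - (2)·-0.2439 - (2)·-1.2857) / (5) = 1.0118
  z = (-9 - (-1)·-0.2439 - (3)·0.4000) / (7) = -1.4920
Iteration 3:
  x = (-2 - (3.2)·1.0118 - (2)·-1.4920) / (8.2) = -0.2748
  y = (2 - (2)·-0.0864 - (2)·-1.4920) / (5) = 1.0314
  z = (-9 - (-1)·-0.0864 - (3)·1.0118) / (7) = -1.7317

(-0.2748, 1.0314, -1.7317)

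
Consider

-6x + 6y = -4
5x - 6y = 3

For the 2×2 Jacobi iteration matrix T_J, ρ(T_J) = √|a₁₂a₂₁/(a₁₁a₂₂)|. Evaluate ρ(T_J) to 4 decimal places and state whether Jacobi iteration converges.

a₁₂a₂₁/(a₁₁a₂₂) = (6)·(5) / ((-6)·(-6)) = 0.833333
ρ = √|0.833333| = √0.833333 = 0.9129
ρ < 1, so Jacobi converges

0.9129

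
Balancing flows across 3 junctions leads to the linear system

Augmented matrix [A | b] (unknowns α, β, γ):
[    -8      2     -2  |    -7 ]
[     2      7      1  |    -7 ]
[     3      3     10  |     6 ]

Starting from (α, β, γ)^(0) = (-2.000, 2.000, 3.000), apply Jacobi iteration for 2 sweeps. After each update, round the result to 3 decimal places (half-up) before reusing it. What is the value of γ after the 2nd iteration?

Iteration 1:
  α = (-7 - (2)·2.000 - (-2)·3.000) / (-8) = 0.625
  β = (-7 - (2)·-2.000 - (1)·3.000) / (7) = -0.857
  γ = (6 - (3)·-2.000 - (3)·2.000) / (10) = 0.600
Iteration 2:
  α = (-7 - (2)·-0.857 - (-2)·0.600) / (-8) = 0.511
  β = (-7 - (2)·0.625 - (1)·0.600) / (7) = -1.264
  γ = (6 - (3)·0.625 - (3)·-0.857) / (10) = 0.670

0.670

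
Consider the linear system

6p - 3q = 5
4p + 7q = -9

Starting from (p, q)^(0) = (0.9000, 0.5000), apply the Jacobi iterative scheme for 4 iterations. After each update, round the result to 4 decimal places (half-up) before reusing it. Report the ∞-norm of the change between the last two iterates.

Iteration 1:
  p = (5 - (-3)·0.5000) / (6) = 1.0833
  q = (-9 - (4)·0.9000) / (7) = -1.8000
Iteration 2:
  p = (5 - (-3)·-1.8000) / (6) = -0.0667
  q = (-9 - (4)·1.0833) / (7) = -1.9047
Iteration 3:
  p = (5 - (-3)·-1.9047) / (6) = -0.1190
  q = (-9 - (4)·-0.0667) / (7) = -1.2476
Iteration 4:
  p = (5 - (-3)·-1.2476) / (6) = 0.2095
  q = (-9 - (4)·-0.1190) / (7) = -1.2177
Change: (0.3285, 0.0299) → max |·| = 0.3285

0.3285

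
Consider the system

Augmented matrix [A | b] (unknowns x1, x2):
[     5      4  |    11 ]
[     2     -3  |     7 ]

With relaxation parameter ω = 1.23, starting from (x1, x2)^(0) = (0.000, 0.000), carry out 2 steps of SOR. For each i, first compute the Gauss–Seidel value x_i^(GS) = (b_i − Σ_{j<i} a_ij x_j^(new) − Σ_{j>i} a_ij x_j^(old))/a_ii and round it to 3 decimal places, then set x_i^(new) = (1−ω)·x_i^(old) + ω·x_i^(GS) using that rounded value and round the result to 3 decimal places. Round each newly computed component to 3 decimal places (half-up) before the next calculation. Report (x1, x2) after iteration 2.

(2.724, -0.486)

Iteration 1:
  x1: GS value = (11 - (4)·0.000) / (5) = 2.200;  x1 ← (1−ω)·0.000 + ω·2.200 = 2.706
  x2: GS value = (7 - (2)·2.706) / (-3) = -0.529;  x2 ← (1−ω)·0.000 + ω·-0.529 = -0.651
Iteration 2:
  x1: GS value = (11 - (4)·-0.651) / (5) = 2.721;  x1 ← (1−ω)·2.706 + ω·2.721 = 2.724
  x2: GS value = (7 - (2)·2.724) / (-3) = -0.517;  x2 ← (1−ω)·-0.651 + ω·-0.517 = -0.486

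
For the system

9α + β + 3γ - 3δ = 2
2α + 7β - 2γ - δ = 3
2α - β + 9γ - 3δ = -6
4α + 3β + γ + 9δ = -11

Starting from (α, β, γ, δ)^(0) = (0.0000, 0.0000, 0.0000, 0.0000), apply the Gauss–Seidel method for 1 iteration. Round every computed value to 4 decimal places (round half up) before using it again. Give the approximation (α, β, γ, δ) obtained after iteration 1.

Iteration 1:
  α = (2 - (1)·0.0000 - (3)·0.0000 - (-3)·0.0000) / (9) = 0.2222
  β = (3 - (2)·0.2222 - (-2)·0.0000 - (-1)·0.0000) / (7) = 0.3651
  γ = (-6 - (2)·0.2222 - (-1)·0.3651 - (-3)·0.0000) / (9) = -0.6755
  δ = (-11 - (4)·0.2222 - (3)·0.3651 - (1)·-0.6755) / (9) = -1.3676

(0.2222, 0.3651, -0.6755, -1.3676)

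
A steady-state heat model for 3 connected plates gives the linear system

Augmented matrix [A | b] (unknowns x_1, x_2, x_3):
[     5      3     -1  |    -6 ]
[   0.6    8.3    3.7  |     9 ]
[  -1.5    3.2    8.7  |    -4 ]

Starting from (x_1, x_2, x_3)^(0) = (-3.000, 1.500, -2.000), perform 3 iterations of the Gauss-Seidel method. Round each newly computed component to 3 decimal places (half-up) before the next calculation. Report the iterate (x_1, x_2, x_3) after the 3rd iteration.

Iteration 1:
  x_1 = (-6 - (3)·1.500 - (-1)·-2.000) / (5) = -2.500
  x_2 = (9 - (0.6)·-2.500 - (3.7)·-2.000) / (8.3) = 2.157
  x_3 = (-4 - (-1.5)·-2.500 - (3.2)·2.157) / (8.7) = -1.684
Iteration 2:
  x_1 = (-6 - (3)·2.157 - (-1)·-1.684) / (5) = -2.831
  x_2 = (9 - (0.6)·-2.831 - (3.7)·-1.684) / (8.3) = 2.040
  x_3 = (-4 - (-1.5)·-2.831 - (3.2)·2.040) / (8.7) = -1.698
Iteration 3:
  x_1 = (-6 - (3)·2.040 - (-1)·-1.698) / (5) = -2.764
  x_2 = (9 - (0.6)·-2.764 - (3.7)·-1.698) / (8.3) = 2.041
  x_3 = (-4 - (-1.5)·-2.764 - (3.2)·2.041) / (8.7) = -1.687

(-2.764, 2.041, -1.687)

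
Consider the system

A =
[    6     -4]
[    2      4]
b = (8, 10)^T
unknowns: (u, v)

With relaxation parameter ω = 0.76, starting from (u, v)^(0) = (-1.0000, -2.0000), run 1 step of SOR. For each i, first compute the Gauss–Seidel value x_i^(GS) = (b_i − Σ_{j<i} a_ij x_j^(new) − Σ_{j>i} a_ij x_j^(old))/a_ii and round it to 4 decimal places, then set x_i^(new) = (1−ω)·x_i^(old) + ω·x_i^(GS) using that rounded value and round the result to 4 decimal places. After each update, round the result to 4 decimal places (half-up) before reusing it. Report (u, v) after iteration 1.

(-0.2400, 1.5112)

Iteration 1:
  u: GS value = (8 - (-4)·-2.0000) / (6) = 0.0000;  u ← (1−ω)·-1.0000 + ω·0.0000 = -0.2400
  v: GS value = (10 - (2)·-0.2400) / (4) = 2.6200;  v ← (1−ω)·-2.0000 + ω·2.6200 = 1.5112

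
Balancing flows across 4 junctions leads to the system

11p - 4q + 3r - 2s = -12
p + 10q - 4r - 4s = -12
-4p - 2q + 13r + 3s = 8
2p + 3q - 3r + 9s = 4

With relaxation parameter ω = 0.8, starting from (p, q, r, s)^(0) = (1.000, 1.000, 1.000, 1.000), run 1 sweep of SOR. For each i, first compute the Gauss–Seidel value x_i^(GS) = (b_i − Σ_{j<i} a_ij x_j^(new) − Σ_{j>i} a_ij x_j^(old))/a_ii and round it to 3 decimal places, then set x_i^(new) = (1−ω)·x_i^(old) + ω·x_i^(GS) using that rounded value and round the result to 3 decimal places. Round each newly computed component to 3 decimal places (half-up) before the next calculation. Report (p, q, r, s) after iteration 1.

(-0.454, -0.084, 0.386, 0.762)

Iteration 1:
  p: GS value = (-12 - (-4)·1.000 - (3)·1.000 - (-2)·1.000) / (11) = -0.818;  p ← (1−ω)·1.000 + ω·-0.818 = -0.454
  q: GS value = (-12 - (1)·-0.454 - (-4)·1.000 - (-4)·1.000) / (10) = -0.355;  q ← (1−ω)·1.000 + ω·-0.355 = -0.084
  r: GS value = (8 - (-4)·-0.454 - (-2)·-0.084 - (3)·1.000) / (13) = 0.232;  r ← (1−ω)·1.000 + ω·0.232 = 0.386
  s: GS value = (4 - (2)·-0.454 - (3)·-0.084 - (-3)·0.386) / (9) = 0.702;  s ← (1−ω)·1.000 + ω·0.702 = 0.762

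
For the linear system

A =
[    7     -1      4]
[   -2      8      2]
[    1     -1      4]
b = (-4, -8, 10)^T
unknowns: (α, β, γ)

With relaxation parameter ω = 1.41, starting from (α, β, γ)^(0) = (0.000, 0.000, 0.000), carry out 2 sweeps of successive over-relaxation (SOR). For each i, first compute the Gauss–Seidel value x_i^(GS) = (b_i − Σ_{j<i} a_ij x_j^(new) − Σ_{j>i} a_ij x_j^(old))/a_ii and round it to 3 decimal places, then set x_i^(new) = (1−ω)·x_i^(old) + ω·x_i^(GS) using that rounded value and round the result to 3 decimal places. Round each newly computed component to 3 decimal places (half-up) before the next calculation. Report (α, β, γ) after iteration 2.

Iteration 1:
  α: GS value = (-4 - (-1)·0.000 - (4)·0.000) / (7) = -0.571;  α ← (1−ω)·0.000 + ω·-0.571 = -0.805
  β: GS value = (-8 - (-2)·-0.805 - (2)·0.000) / (8) = -1.201;  β ← (1−ω)·0.000 + ω·-1.201 = -1.693
  γ: GS value = (10 - (1)·-0.805 - (-1)·-1.693) / (4) = 2.278;  γ ← (1−ω)·0.000 + ω·2.278 = 3.212
Iteration 2:
  α: GS value = (-4 - (-1)·-1.693 - (4)·3.212) / (7) = -2.649;  α ← (1−ω)·-0.805 + ω·-2.649 = -3.405
  β: GS value = (-8 - (-2)·-3.405 - (2)·3.212) / (8) = -2.654;  β ← (1−ω)·-1.693 + ω·-2.654 = -3.048
  γ: GS value = (10 - (1)·-3.405 - (-1)·-3.048) / (4) = 2.589;  γ ← (1−ω)·3.212 + ω·2.589 = 2.334

(-3.405, -3.048, 2.334)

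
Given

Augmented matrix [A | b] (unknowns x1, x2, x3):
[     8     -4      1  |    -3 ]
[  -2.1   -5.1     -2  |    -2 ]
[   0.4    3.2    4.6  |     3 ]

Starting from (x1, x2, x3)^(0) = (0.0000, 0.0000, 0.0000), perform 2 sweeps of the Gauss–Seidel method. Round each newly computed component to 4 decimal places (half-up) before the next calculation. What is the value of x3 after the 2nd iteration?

Iteration 1:
  x1 = (-3 - (-4)·0.0000 - (1)·0.0000) / (8) = -0.3750
  x2 = (-2 - (-2.1)·-0.3750 - (-2)·0.0000) / (-5.1) = 0.5466
  x3 = (3 - (0.4)·-0.3750 - (3.2)·0.5466) / (4.6) = 0.3045
Iteration 2:
  x1 = (-3 - (-4)·0.5466 - (1)·0.3045) / (8) = -0.1398
  x2 = (-2 - (-2.1)·-0.1398 - (-2)·0.3045) / (-5.1) = 0.3303
  x3 = (3 - (0.4)·-0.1398 - (3.2)·0.3303) / (4.6) = 0.4346

0.4346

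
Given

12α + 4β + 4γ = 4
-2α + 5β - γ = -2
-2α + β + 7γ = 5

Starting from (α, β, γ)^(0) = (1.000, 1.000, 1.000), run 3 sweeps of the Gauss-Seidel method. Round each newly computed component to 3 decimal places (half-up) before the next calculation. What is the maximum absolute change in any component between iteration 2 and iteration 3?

Iteration 1:
  α = (4 - (4)·1.000 - (4)·1.000) / (12) = -0.333
  β = (-2 - (-2)·-0.333 - (-1)·1.000) / (5) = -0.333
  γ = (5 - (-2)·-0.333 - (1)·-0.333) / (7) = 0.667
Iteration 2:
  α = (4 - (4)·-0.333 - (4)·0.667) / (12) = 0.222
  β = (-2 - (-2)·0.222 - (-1)·0.667) / (5) = -0.178
  γ = (5 - (-2)·0.222 - (1)·-0.178) / (7) = 0.803
Iteration 3:
  α = (4 - (4)·-0.178 - (4)·0.803) / (12) = 0.125
  β = (-2 - (-2)·0.125 - (-1)·0.803) / (5) = -0.189
  γ = (5 - (-2)·0.125 - (1)·-0.189) / (7) = 0.777
Change: (-0.097, -0.011, -0.026) → max |·| = 0.097

0.097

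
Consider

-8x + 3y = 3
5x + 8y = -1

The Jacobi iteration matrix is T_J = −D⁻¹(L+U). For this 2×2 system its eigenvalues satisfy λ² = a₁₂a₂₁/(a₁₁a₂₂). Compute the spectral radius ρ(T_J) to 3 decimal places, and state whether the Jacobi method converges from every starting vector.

0.484

a₁₂a₂₁/(a₁₁a₂₂) = (3)·(5) / ((-8)·(8)) = -0.234375
ρ = √|-0.234375| = √0.234375 = 0.484
ρ < 1, so Jacobi converges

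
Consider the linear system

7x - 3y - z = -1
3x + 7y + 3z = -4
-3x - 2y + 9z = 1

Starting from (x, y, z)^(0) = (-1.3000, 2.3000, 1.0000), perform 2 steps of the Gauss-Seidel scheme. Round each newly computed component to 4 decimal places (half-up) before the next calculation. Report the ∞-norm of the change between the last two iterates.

Iteration 1:
  x = (-1 - (-3)·2.3000 - (-1)·1.0000) / (7) = 0.9857
  y = (-4 - (3)·0.9857 - (3)·1.0000) / (7) = -1.4224
  z = (1 - (-3)·0.9857 - (-2)·-1.4224) / (9) = 0.1236
Iteration 2:
  x = (-1 - (-3)·-1.4224 - (-1)·0.1236) / (7) = -0.7348
  y = (-4 - (3)·-0.7348 - (3)·0.1236) / (7) = -0.3095
  z = (1 - (-3)·-0.7348 - (-2)·-0.3095) / (9) = -0.2026
Change: (-1.7205, 1.1129, -0.3262) → max |·| = 1.7205

1.7205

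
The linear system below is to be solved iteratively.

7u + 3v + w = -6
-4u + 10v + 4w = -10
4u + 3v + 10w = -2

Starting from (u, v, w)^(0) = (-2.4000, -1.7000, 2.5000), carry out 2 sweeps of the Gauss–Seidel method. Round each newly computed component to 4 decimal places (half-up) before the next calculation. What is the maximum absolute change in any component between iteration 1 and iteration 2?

0.9293

Iteration 1:
  u = (-6 - (3)·-1.7000 - (1)·2.5000) / (7) = -0.4857
  v = (-10 - (-4)·-0.4857 - (4)·2.5000) / (10) = -2.1943
  w = (-2 - (4)·-0.4857 - (3)·-2.1943) / (10) = 0.6526
Iteration 2:
  u = (-6 - (3)·-2.1943 - (1)·0.6526) / (7) = -0.0100
  v = (-10 - (-4)·-0.0100 - (4)·0.6526) / (10) = -1.2650
  w = (-2 - (4)·-0.0100 - (3)·-1.2650) / (10) = 0.1835
Change: (0.4757, 0.9293, -0.4691) → max |·| = 0.9293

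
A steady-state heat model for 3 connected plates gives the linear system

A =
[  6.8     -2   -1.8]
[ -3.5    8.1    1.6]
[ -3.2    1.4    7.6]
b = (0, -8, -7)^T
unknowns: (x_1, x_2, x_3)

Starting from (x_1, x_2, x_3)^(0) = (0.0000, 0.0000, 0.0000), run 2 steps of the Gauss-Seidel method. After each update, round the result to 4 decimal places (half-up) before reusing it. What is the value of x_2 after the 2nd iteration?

Iteration 1:
  x_1 = (0 - (-2)·0.0000 - (-1.8)·0.0000) / (6.8) = 0.0000
  x_2 = (-8 - (-3.5)·0.0000 - (1.6)·0.0000) / (8.1) = -0.9877
  x_3 = (-7 - (-3.2)·0.0000 - (1.4)·-0.9877) / (7.6) = -0.7391
Iteration 2:
  x_1 = (0 - (-2)·-0.9877 - (-1.8)·-0.7391) / (6.8) = -0.4861
  x_2 = (-8 - (-3.5)·-0.4861 - (1.6)·-0.7391) / (8.1) = -1.0517
  x_3 = (-7 - (-3.2)·-0.4861 - (1.4)·-1.0517) / (7.6) = -0.9320

-1.0517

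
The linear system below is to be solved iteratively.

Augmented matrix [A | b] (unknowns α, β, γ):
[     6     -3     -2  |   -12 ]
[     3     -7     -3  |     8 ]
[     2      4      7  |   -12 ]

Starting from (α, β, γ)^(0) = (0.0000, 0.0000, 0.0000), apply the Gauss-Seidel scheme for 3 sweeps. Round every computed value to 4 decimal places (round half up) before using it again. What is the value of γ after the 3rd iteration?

Iteration 1:
  α = (-12 - (-3)·0.0000 - (-2)·0.0000) / (6) = -2.0000
  β = (8 - (3)·-2.0000 - (-3)·0.0000) / (-7) = -2.0000
  γ = (-12 - (2)·-2.0000 - (4)·-2.0000) / (7) = 0.0000
Iteration 2:
  α = (-12 - (-3)·-2.0000 - (-2)·0.0000) / (6) = -3.0000
  β = (8 - (3)·-3.0000 - (-3)·0.0000) / (-7) = -2.4286
  γ = (-12 - (2)·-3.0000 - (4)·-2.4286) / (7) = 0.5306
Iteration 3:
  α = (-12 - (-3)·-2.4286 - (-2)·0.5306) / (6) = -3.0374
  β = (8 - (3)·-3.0374 - (-3)·0.5306) / (-7) = -2.6720
  γ = (-12 - (2)·-3.0374 - (4)·-2.6720) / (7) = 0.6804

0.6804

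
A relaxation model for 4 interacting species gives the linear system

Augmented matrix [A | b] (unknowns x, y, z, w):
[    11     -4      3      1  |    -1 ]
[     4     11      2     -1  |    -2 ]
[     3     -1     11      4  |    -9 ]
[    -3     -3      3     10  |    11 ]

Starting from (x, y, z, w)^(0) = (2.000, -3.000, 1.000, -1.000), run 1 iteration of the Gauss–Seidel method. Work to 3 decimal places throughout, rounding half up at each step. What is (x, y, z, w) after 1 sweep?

Iteration 1:
  x = (-1 - (-4)·-3.000 - (3)·1.000 - (1)·-1.000) / (11) = -1.364
  y = (-2 - (4)·-1.364 - (2)·1.000 - (-1)·-1.000) / (11) = 0.041
  z = (-9 - (3)·-1.364 - (-1)·0.041 - (4)·-1.000) / (11) = -0.079
  w = (11 - (-3)·-1.364 - (-3)·0.041 - (3)·-0.079) / (10) = 0.727

(-1.364, 0.041, -0.079, 0.727)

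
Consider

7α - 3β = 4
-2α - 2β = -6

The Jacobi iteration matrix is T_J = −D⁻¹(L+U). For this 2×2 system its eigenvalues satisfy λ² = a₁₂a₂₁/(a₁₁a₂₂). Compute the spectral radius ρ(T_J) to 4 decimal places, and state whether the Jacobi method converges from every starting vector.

0.6547

a₁₂a₂₁/(a₁₁a₂₂) = (-3)·(-2) / ((7)·(-2)) = -0.428571
ρ = √|-0.428571| = √0.428571 = 0.6547
ρ < 1, so Jacobi converges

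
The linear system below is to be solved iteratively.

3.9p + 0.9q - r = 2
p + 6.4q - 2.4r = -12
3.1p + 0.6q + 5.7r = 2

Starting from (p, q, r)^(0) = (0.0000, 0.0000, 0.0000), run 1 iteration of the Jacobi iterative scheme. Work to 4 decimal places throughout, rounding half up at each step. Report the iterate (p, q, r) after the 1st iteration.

(0.5128, -1.8750, 0.3509)

Iteration 1:
  p = (2 - (0.9)·0.0000 - (-1)·0.0000) / (3.9) = 0.5128
  q = (-12 - (1)·0.0000 - (-2.4)·0.0000) / (6.4) = -1.8750
  r = (2 - (3.1)·0.0000 - (0.6)·0.0000) / (5.7) = 0.3509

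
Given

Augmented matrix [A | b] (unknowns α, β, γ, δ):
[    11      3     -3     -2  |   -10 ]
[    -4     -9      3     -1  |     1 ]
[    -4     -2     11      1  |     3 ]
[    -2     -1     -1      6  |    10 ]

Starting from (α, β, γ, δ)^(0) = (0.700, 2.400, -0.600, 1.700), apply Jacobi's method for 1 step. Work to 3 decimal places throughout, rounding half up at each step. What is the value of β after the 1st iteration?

Iteration 1:
  α = (-10 - (3)·2.400 - (-3)·-0.600 - (-2)·1.700) / (11) = -1.418
  β = (1 - (-4)·0.700 - (3)·-0.600 - (-1)·1.700) / (-9) = -0.811
  γ = (3 - (-4)·0.700 - (-2)·2.400 - (1)·1.700) / (11) = 0.809
  δ = (10 - (-2)·0.700 - (-1)·2.400 - (-1)·-0.600) / (6) = 2.200

-0.811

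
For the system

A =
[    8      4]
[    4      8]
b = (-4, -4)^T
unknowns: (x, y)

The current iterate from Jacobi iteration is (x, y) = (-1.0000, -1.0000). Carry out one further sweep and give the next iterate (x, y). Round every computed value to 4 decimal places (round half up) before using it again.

One sweep:
  x = (-4 - (4)·-1.0000) / (8) = 0.0000
  y = (-4 - (4)·-1.0000) / (8) = 0.0000

(0.0000, 0.0000)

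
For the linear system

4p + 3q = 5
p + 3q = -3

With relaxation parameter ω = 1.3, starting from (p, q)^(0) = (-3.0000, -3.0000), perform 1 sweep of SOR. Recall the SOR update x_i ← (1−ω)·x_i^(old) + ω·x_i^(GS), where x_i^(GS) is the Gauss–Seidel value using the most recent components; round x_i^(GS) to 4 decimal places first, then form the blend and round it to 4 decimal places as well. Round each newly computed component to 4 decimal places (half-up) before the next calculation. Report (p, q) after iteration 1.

(5.4500, -2.7617)

Iteration 1:
  p: GS value = (5 - (3)·-3.0000) / (4) = 3.5000;  p ← (1−ω)·-3.0000 + ω·3.5000 = 5.4500
  q: GS value = (-3 - (1)·5.4500) / (3) = -2.8167;  q ← (1−ω)·-3.0000 + ω·-2.8167 = -2.7617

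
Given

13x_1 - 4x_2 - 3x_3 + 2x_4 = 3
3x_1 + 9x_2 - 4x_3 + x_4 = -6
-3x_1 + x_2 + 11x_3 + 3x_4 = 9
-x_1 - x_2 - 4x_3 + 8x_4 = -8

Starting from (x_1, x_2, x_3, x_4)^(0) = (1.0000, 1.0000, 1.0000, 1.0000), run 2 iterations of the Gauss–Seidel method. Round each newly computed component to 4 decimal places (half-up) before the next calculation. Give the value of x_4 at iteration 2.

-0.4499

Iteration 1:
  x_1 = (3 - (-4)·1.0000 - (-3)·1.0000 - (2)·1.0000) / (13) = 0.6154
  x_2 = (-6 - (3)·0.6154 - (-4)·1.0000 - (1)·1.0000) / (9) = -0.5385
  x_3 = (9 - (-3)·0.6154 - (1)·-0.5385 - (3)·1.0000) / (11) = 0.7622
  x_4 = (-8 - (-1)·0.6154 - (-1)·-0.5385 - (-4)·0.7622) / (8) = -0.6093
Iteration 2:
  x_1 = (3 - (-4)·-0.5385 - (-3)·0.7622 - (2)·-0.6093) / (13) = 0.3347
  x_2 = (-6 - (3)·0.3347 - (-4)·0.7622 - (1)·-0.6093) / (9) = -0.3718
  x_3 = (9 - (-3)·0.3347 - (1)·-0.3718 - (3)·-0.6093) / (11) = 1.1094
  x_4 = (-8 - (-1)·0.3347 - (-1)·-0.3718 - (-4)·1.1094) / (8) = -0.4499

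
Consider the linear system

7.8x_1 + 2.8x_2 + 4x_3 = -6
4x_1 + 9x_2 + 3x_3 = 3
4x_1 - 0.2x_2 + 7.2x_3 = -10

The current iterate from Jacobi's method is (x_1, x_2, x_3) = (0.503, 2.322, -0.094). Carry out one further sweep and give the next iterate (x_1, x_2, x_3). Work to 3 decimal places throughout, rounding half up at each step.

One sweep:
  x_1 = (-6 - (2.8)·2.322 - (4)·-0.094) / (7.8) = -1.555
  x_2 = (3 - (4)·0.503 - (3)·-0.094) / (9) = 0.141
  x_3 = (-10 - (4)·0.503 - (-0.2)·2.322) / (7.2) = -1.604

(-1.555, 0.141, -1.604)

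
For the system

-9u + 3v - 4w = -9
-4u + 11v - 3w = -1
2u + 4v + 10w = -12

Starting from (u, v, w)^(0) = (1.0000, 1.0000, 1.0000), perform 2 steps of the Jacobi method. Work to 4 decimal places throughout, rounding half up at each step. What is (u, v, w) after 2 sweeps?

Iteration 1:
  u = (-9 - (3)·1.0000 - (-4)·1.0000) / (-9) = 0.8889
  v = (-1 - (-4)·1.0000 - (-3)·1.0000) / (11) = 0.5455
  w = (-12 - (2)·1.0000 - (4)·1.0000) / (10) = -1.8000
Iteration 2:
  u = (-9 - (3)·0.5455 - (-4)·-1.8000) / (-9) = 1.9818
  v = (-1 - (-4)·0.8889 - (-3)·-1.8000) / (11) = -0.2586
  w = (-12 - (2)·0.8889 - (4)·0.5455) / (10) = -1.5960

(1.9818, -0.2586, -1.5960)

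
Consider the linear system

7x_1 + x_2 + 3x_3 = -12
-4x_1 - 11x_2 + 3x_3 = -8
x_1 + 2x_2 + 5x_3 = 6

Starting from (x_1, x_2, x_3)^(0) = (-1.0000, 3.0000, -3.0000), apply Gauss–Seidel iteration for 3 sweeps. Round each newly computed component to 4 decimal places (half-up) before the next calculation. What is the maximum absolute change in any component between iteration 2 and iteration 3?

Iteration 1:
  x_1 = (-12 - (1)·3.0000 - (3)·-3.0000) / (7) = -0.8571
  x_2 = (-8 - (-4)·-0.8571 - (3)·-3.0000) / (-11) = 0.2208
  x_3 = (6 - (1)·-0.8571 - (2)·0.2208) / (5) = 1.2831
Iteration 2:
  x_1 = (-12 - (1)·0.2208 - (3)·1.2831) / (7) = -2.2957
  x_2 = (-8 - (-4)·-2.2957 - (3)·1.2831) / (-11) = 1.9120
  x_3 = (6 - (1)·-2.2957 - (2)·1.9120) / (5) = 0.8943
Iteration 3:
  x_1 = (-12 - (1)·1.9120 - (3)·0.8943) / (7) = -2.3707
  x_2 = (-8 - (-4)·-2.3707 - (3)·0.8943) / (-11) = 1.8332
  x_3 = (6 - (1)·-2.3707 - (2)·1.8332) / (5) = 0.9409
Change: (-0.0750, -0.0788, 0.0466) → max |·| = 0.0788

0.0788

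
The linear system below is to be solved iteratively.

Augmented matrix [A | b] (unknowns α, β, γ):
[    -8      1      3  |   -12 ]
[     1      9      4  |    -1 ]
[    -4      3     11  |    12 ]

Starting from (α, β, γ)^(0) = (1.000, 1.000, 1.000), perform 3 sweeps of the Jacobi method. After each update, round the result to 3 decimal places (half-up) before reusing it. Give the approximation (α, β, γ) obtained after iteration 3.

(2.143, -1.207, 2.002)

Iteration 1:
  α = (-12 - (1)·1.000 - (3)·1.000) / (-8) = 2.000
  β = (-1 - (1)·1.000 - (4)·1.000) / (9) = -0.667
  γ = (12 - (-4)·1.000 - (3)·1.000) / (11) = 1.182
Iteration 2:
  α = (-12 - (1)·-0.667 - (3)·1.182) / (-8) = 1.860
  β = (-1 - (1)·2.000 - (4)·1.182) / (9) = -0.859
  γ = (12 - (-4)·2.000 - (3)·-0.667) / (11) = 2.000
Iteration 3:
  α = (-12 - (1)·-0.859 - (3)·2.000) / (-8) = 2.143
  β = (-1 - (1)·1.860 - (4)·2.000) / (9) = -1.207
  γ = (12 - (-4)·1.860 - (3)·-0.859) / (11) = 2.002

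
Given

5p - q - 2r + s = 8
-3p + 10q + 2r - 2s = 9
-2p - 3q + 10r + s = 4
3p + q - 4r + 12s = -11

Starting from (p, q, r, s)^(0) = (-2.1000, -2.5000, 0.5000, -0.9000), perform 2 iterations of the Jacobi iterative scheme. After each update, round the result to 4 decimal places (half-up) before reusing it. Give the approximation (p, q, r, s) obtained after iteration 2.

(1.3293, 1.4767, 0.6947, -1.5125)

Iteration 1:
  p = (8 - (-1)·-2.5000 - (-2)·0.5000 - (1)·-0.9000) / (5) = 1.4800
  q = (9 - (-3)·-2.1000 - (2)·0.5000 - (-2)·-0.9000) / (10) = -0.0100
  r = (4 - (-2)·-2.1000 - (-3)·-2.5000 - (1)·-0.9000) / (10) = -0.6800
  s = (-11 - (3)·-2.1000 - (1)·-2.5000 - (-4)·0.5000) / (12) = -0.0167
Iteration 2:
  p = (8 - (-1)·-0.0100 - (-2)·-0.6800 - (1)·-0.0167) / (5) = 1.3293
  q = (9 - (-3)·1.4800 - (2)·-0.6800 - (-2)·-0.0167) / (10) = 1.4767
  r = (4 - (-2)·1.4800 - (-3)·-0.0100 - (1)·-0.0167) / (10) = 0.6947
  s = (-11 - (3)·1.4800 - (1)·-0.0100 - (-4)·-0.6800) / (12) = -1.5125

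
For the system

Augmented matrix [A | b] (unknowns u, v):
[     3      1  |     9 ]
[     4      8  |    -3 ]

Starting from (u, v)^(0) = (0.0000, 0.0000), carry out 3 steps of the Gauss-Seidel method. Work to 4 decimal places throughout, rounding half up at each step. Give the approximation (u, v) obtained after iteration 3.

(3.7292, -2.2396)

Iteration 1:
  u = (9 - (1)·0.0000) / (3) = 3.0000
  v = (-3 - (4)·3.0000) / (8) = -1.8750
Iteration 2:
  u = (9 - (1)·-1.8750) / (3) = 3.6250
  v = (-3 - (4)·3.6250) / (8) = -2.1875
Iteration 3:
  u = (9 - (1)·-2.1875) / (3) = 3.7292
  v = (-3 - (4)·3.7292) / (8) = -2.2396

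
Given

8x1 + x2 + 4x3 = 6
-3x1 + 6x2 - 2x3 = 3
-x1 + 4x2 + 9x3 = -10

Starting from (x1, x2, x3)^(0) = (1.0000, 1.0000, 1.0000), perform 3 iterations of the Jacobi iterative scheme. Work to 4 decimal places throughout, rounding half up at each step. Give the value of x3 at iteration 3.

-1.0021

Iteration 1:
  x1 = (6 - (1)·1.0000 - (4)·1.0000) / (8) = 0.1250
  x2 = (3 - (-3)·1.0000 - (-2)·1.0000) / (6) = 1.3333
  x3 = (-10 - (-1)·1.0000 - (4)·1.0000) / (9) = -1.4444
Iteration 2:
  x1 = (6 - (1)·1.3333 - (4)·-1.4444) / (8) = 1.3055
  x2 = (3 - (-3)·0.1250 - (-2)·-1.4444) / (6) = 0.0810
  x3 = (-10 - (-1)·0.1250 - (4)·1.3333) / (9) = -1.6898
Iteration 3:
  x1 = (6 - (1)·0.0810 - (4)·-1.6898) / (8) = 1.5848
  x2 = (3 - (-3)·1.3055 - (-2)·-1.6898) / (6) = 0.5895
  x3 = (-10 - (-1)·1.3055 - (4)·0.0810) / (9) = -1.0021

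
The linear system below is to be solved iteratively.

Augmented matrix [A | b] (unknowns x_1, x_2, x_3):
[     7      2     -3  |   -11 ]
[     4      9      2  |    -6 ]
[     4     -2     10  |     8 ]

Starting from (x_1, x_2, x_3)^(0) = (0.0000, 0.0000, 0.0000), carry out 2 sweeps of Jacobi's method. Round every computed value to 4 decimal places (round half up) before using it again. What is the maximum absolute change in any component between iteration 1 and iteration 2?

0.5333

Iteration 1:
  x_1 = (-11 - (2)·0.0000 - (-3)·0.0000) / (7) = -1.5714
  x_2 = (-6 - (4)·0.0000 - (2)·0.0000) / (9) = -0.6667
  x_3 = (8 - (4)·0.0000 - (-2)·0.0000) / (10) = 0.8000
Iteration 2:
  x_1 = (-11 - (2)·-0.6667 - (-3)·0.8000) / (7) = -1.0381
  x_2 = (-6 - (4)·-1.5714 - (2)·0.8000) / (9) = -0.1460
  x_3 = (8 - (4)·-1.5714 - (-2)·-0.6667) / (10) = 1.2952
Change: (0.5333, 0.5207, 0.4952) → max |·| = 0.5333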